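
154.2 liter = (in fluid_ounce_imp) 5427. Check: 1 liter = 0.001 m^3, so 154.2 liter = 154.2 * 0.001 = 0.1542 m^3. 1 fluid_ounce_imp = 2.8413063e-05 m^3, so 0.1542 m^3 = 0.1542 / 2.8413063e-05 = 5427.0813 fluid_ounce_imp ≈ 5427 fluid_ounce_imp (4 s.f.).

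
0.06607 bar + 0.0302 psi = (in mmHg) 51.12. Check: 1 bar = 100000 Pa, so 0.06607 bar = 0.06607 * 100000 = 6607 Pa. 1 psi = 6894.7573 Pa, so 0.0302 psi = 0.0302 * 6894.7573 = 208.22167 Pa. Sum: 6607 + 208.22167 = 6815.2217 Pa. 1 mmHg = 133.32237 Pa, so 6815.2217 Pa = 6815.2217 / 133.32237 = 51.118366 mmHg ≈ 51.12 mmHg (4 s.f.).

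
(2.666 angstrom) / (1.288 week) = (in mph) 1 angstrom = 1e-10 m, so 2.666 angstrom = 2.666 * 1e-10 = 2.666e-10 m. 1 week = 604800 s, so 1.288 week = 1.288 * 604800 = 778982.4 s. Combine: 2.666e-10 m / 778982.4 s = 3.4224137e-16 m/s. 1 mph = 0.44704 m/s, so 3.4224137e-16 m/s = 3.4224137e-16 / 0.44704 = 7.6557213e-16 mph ≈ 7.656e-16 mph (4 s.f.). Final answer: 7.656e-16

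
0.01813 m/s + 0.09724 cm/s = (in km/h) 0.06877. Check: 0.01813 m/s is already in m/s. 1 cm/s = 0.01 m/s, so 0.09724 cm/s = 0.09724 * 0.01 = 0.0009724 m/s. Sum: 0.01813 + 0.0009724 = 0.0191024 m/s. 1 km/h = 0.27777778 m/s, so 0.0191024 m/s = 0.0191024 / 0.27777778 = 0.06876864 km/h ≈ 0.06877 km/h (4 s.f.).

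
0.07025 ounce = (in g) 1.992. Check: 1 ounce = 0.028349523 kg, so 0.07025 ounce = 0.07025 * 0.028349523 = 0.001991554 kg. 1 g = 0.001 kg, so 0.001991554 kg = 0.001991554 / 0.001 = 1.991554 g ≈ 1.992 g (4 s.f.).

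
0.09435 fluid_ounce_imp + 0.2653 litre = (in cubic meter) 0.000268. Check: 1 fluid_ounce_imp = 2.8413063e-05 m^3, so 0.09435 fluid_ounce_imp = 0.09435 * 2.8413063e-05 = 2.6807724e-06 m^3. 1 litre = 0.001 m^3, so 0.2653 litre = 0.2653 * 0.001 = 0.0002653 m^3. Sum: 2.6807724e-06 + 0.0002653 = 0.00026798077 m^3. 0.00026798077 m^3 = 0.00026798077 cubic meter ≈ 0.000268 cubic meter (4 s.f.).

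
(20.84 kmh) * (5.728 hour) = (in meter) 1.194e+05. Check: 1 kmh = 0.27777778 m/s, so 20.84 kmh = 20.84 * 0.27777778 = 5.7888889 m/s. 1 hour = 3600 s, so 5.728 hour = 5.728 * 3600 = 20620.8 s. Combine: 5.7888889 m/s * 20620.8 s = 119371.52 m. 119371.52 m = 119371.52 meter ≈ 1.194e+05 meter (4 s.f.).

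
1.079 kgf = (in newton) 10.58. Check: 1 kgf = 9.80665 N, so 1.079 kgf = 1.079 * 9.80665 = 10.581375 N. 10.581375 N = 10.581375 newton ≈ 10.58 newton (4 s.f.).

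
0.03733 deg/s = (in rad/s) 0.0006515. Check: 1 deg/s = 0.017453293 rad/s, so 0.03733 deg/s = 0.03733 * 0.017453293 = 0.00065153141 rad/s. Result: 0.00065153141 rad/s ≈ 0.0006515 rad/s (4 s.f.).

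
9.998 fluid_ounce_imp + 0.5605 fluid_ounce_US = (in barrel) 1 fluid_ounce_imp = 2.8413063e-05 m^3, so 9.998 fluid_ounce_imp = 9.998 * 2.8413063e-05 = 0.0002840738 m^3. 1 fluid_ounce_US = 2.957353e-05 m^3, so 0.5605 fluid_ounce_US = 0.5605 * 2.957353e-05 = 1.6575963e-05 m^3. Sum: 0.0002840738 + 1.6575963e-05 = 0.00030064976 m^3. 1 barrel = 0.15898729 m^3, so 0.00030064976 m^3 = 0.00030064976 / 0.15898729 = 0.0018910301 barrel ≈ 0.001891 barrel (4 s.f.). Final answer: 0.001891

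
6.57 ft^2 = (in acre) 1 ft^2 = 0.09290304 m^2, so 6.57 ft^2 = 6.57 * 0.09290304 = 0.61037297 m^2. 1 acre = 4046.8564 m^2, so 0.61037297 m^2 = 0.61037297 / 4046.8564 = 0.00015082645 acre ≈ 0.0001508 acre (4 s.f.). Final answer: 0.0001508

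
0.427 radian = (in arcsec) 0.427 radian = 0.427 rad. 1 arcsec = 4.8481368e-06 rad, so 0.427 rad = 0.427 / 4.8481368e-06 = 88075.072 arcsec ≈ 8.808e+04 arcsec (4 s.f.). Final answer: 8.808e+04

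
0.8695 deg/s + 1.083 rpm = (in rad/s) 0.1286. Check: 1 deg/s = 0.017453293 rad/s, so 0.8695 deg/s = 0.8695 * 0.017453293 = 0.015175638 rad/s. 1 rpm = 0.10471976 rad/s, so 1.083 rpm = 1.083 * 0.10471976 = 0.11341149 rad/s. Sum: 0.015175638 + 0.11341149 = 0.12858713 rad/s. Result: 0.12858713 rad/s ≈ 0.1286 rad/s (4 s.f.).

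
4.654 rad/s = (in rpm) 1 rpm = 0.10471976 rad/s, so 4.654 rad/s = 4.654 / 0.10471976 = 44.442426 rpm ≈ 44.44 rpm (4 s.f.). Final answer: 44.44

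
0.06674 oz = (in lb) 0.004171. Check: 1 oz = 0.028349523 kg, so 0.06674 oz = 0.06674 * 0.028349523 = 0.0018920472 kg. 1 lb = 0.45359237 kg, so 0.0018920472 kg = 0.0018920472 / 0.45359237 = 0.00417125 lb ≈ 0.004171 lb (4 s.f.).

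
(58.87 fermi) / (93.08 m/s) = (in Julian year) 2.004e-23. Check: 1 fermi = 1e-15 m, so 58.87 fermi = 58.87 * 1e-15 = 5.887e-14 m. 93.08 m/s is already in m/s. Combine: 5.887e-14 m / 93.08 m/s = 6.324667e-16 s. 1 Julian year = 31557600 s, so 6.324667e-16 s = 6.324667e-16 / 31557600 = 2.004166e-23 Julian year ≈ 2.004e-23 Julian year (4 s.f.).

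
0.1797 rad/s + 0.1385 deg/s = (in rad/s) 0.1797 rad/s is already in rad/s. 1 deg/s = 0.017453293 rad/s, so 0.1385 deg/s = 0.1385 * 0.017453293 = 0.002417281 rad/s. Sum: 0.1797 + 0.002417281 = 0.18211728 rad/s. Result: 0.18211728 rad/s ≈ 0.1821 rad/s (4 s.f.). Final answer: 0.1821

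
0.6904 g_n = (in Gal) 1 g_n = 9.80665 m/s^2, so 0.6904 g_n = 0.6904 * 9.80665 = 6.7705112 m/s^2. 1 Gal = 0.01 m/s^2, so 6.7705112 m/s^2 = 6.7705112 / 0.01 = 677.05112 Gal ≈ 677.1 Gal (4 s.f.). Final answer: 677.1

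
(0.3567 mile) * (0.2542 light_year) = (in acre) 3.411e+14. Check: 1 mile = 1609.344 m, so 0.3567 mile = 0.3567 * 1609.344 = 574.053 m. 1 light_year = 9.4607305e+15 m, so 0.2542 light_year = 0.2542 * 9.4607305e+15 = 2.4049177e+15 m. Combine: 574.053 m * 2.4049177e+15 m = 1.3805502e+18 m^2. 1 acre = 4046.8564 m^2, so 1.3805502e+18 m^2 = 1.3805502e+18 / 4046.8564 = 3.4114139e+14 acre ≈ 3.411e+14 acre (4 s.f.).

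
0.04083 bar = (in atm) 0.0403. Check: 1 bar = 100000 Pa, so 0.04083 bar = 0.04083 * 100000 = 4083 Pa. 1 atm = 101325 Pa, so 4083 Pa = 4083 / 101325 = 0.040296077 atm ≈ 0.0403 atm (4 s.f.).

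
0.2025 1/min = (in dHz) 0.03375. Check: 1 1/min = 0.016666667 Hz, so 0.2025 1/min = 0.2025 * 0.016666667 = 0.003375 Hz. 1 dHz = 0.1 Hz, so 0.003375 Hz = 0.003375 / 0.1 = 0.03375 dHz.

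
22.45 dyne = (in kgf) 2.289e-05. Check: 1 dyne = 1e-05 N, so 22.45 dyne = 22.45 * 1e-05 = 0.0002245 N. 1 kgf = 9.80665 N, so 0.0002245 N = 0.0002245 / 9.80665 = 2.2892629e-05 kgf ≈ 2.289e-05 kgf (4 s.f.).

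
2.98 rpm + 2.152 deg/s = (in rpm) 1 rpm = 0.10471976 rad/s, so 2.98 rpm = 2.98 * 0.10471976 = 0.31206487 rad/s. 1 deg/s = 0.017453293 rad/s, so 2.152 deg/s = 2.152 * 0.017453293 = 0.037559486 rad/s. Sum: 0.31206487 + 0.037559486 = 0.34962436 rad/s. 1 rpm = 0.10471976 rad/s, so 0.34962436 rad/s = 0.34962436 / 0.10471976 = 3.3386667 rpm ≈ 3.339 rpm (4 s.f.). Final answer: 3.339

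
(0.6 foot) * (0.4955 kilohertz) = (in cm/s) 1 foot = 0.3048 m, so 0.6 foot = 0.6 * 0.3048 = 0.18288 m. 1 kilohertz = 1000 Hz, so 0.4955 kilohertz = 0.4955 * 1000 = 495.5 Hz. Combine: 0.18288 m * 495.5 Hz = 90.61704 m/s. 1 cm/s = 0.01 m/s, so 90.61704 m/s = 90.61704 / 0.01 = 9061.704 cm/s ≈ 9062 cm/s (4 s.f.). Final answer: 9062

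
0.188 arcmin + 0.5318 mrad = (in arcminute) 2.016. Check: 1 arcmin = 0.00029088821 rad, so 0.188 arcmin = 0.188 * 0.00029088821 = 5.4686983e-05 rad. 1 mrad = 0.001 rad, so 0.5318 mrad = 0.5318 * 0.001 = 0.0005318 rad. Sum: 5.4686983e-05 + 0.0005318 = 0.00058648698 rad. 1 arcminute = 0.00029088821 rad, so 0.00058648698 rad = 0.00058648698 / 0.00029088821 = 2.0161937 arcminute ≈ 2.016 arcminute (4 s.f.).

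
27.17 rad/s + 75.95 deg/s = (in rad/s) 28.5. Check: 27.17 rad/s is already in rad/s. 1 deg/s = 0.017453293 rad/s, so 75.95 deg/s = 75.95 * 0.017453293 = 1.3255776 rad/s. Sum: 27.17 + 1.3255776 = 28.495578 rad/s. Result: 28.495578 rad/s ≈ 28.5 rad/s (4 s.f.).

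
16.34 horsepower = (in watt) 1.218e+04. Check: 1 horsepower = 745.69987 W, so 16.34 horsepower = 16.34 * 745.69987 = 12184.736 W. 12184.736 W = 12184.736 watt ≈ 1.218e+04 watt (4 s.f.).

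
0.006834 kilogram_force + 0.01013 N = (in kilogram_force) 0.007867. Check: 1 kilogram_force = 9.80665 N, so 0.006834 kilogram_force = 0.006834 * 9.80665 = 0.067018646 N. 0.01013 N is already in N. Sum: 0.067018646 + 0.01013 = 0.077148646 N. 1 kilogram_force = 9.80665 N, so 0.077148646 N = 0.077148646 / 9.80665 = 0.0078669725 kilogram_force ≈ 0.007867 kilogram_force (4 s.f.).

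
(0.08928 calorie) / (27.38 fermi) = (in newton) 1.364e+13. Check: 1 calorie = 4.184 J, so 0.08928 calorie = 0.08928 * 4.184 = 0.37354752 J. 1 fermi = 1e-15 m, so 27.38 fermi = 27.38 * 1e-15 = 2.738e-14 m. Combine: 0.37354752 J / 2.738e-14 m = 1.364308e+13 N. 1.364308e+13 N = 1.364308e+13 newton ≈ 1.364e+13 newton (4 s.f.).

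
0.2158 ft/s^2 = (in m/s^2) 1 ft/s^2 = 0.3048 m/s^2, so 0.2158 ft/s^2 = 0.2158 * 0.3048 = 0.06577584 m/s^2. Result: 0.06577584 m/s^2 ≈ 0.06578 m/s^2 (4 s.f.). Final answer: 0.06578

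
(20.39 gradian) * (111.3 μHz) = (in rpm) 0.0003404. Check: 1 gradian = 0.015707963 rad, so 20.39 gradian = 20.39 * 0.015707963 = 0.32028537 rad. 1 μHz = 1e-06 Hz, so 111.3 μHz = 111.3 * 1e-06 = 0.0001113 Hz. Combine: 0.32028537 rad * 0.0001113 Hz = 3.5647762e-05 rad/s. 1 rpm = 0.10471976 rad/s, so 3.5647762e-05 rad/s = 3.5647762e-05 / 0.10471976 = 0.00034041105 rpm ≈ 0.0003404 rpm (4 s.f.).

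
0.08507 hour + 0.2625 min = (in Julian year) 1 hour = 3600 s, so 0.08507 hour = 0.08507 * 3600 = 306.252 s. 1 min = 60 s, so 0.2625 min = 0.2625 * 60 = 15.75 s. Sum: 306.252 + 15.75 = 322.002 s. 1 Julian year = 31557600 s, so 322.002 s = 322.002 / 31557600 = 1.0203628e-05 Julian year ≈ 1.02e-05 Julian year (4 s.f.). Final answer: 1.02e-05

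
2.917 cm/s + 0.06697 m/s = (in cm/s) 9.614. Check: 1 cm/s = 0.01 m/s, so 2.917 cm/s = 2.917 * 0.01 = 0.02917 m/s. 0.06697 m/s is already in m/s. Sum: 0.02917 + 0.06697 = 0.09614 m/s. 1 cm/s = 0.01 m/s, so 0.09614 m/s = 0.09614 / 0.01 = 9.614 cm/s.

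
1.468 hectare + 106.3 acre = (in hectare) 44.49. Check: 1 hectare = 10000 m^2, so 1.468 hectare = 1.468 * 10000 = 14680 m^2. 1 acre = 4046.8564 m^2, so 106.3 acre = 106.3 * 4046.8564 = 430180.84 m^2. Sum: 14680 + 430180.84 = 444860.84 m^2. 1 hectare = 10000 m^2, so 444860.84 m^2 = 444860.84 / 10000 = 44.486084 hectare ≈ 44.49 hectare (4 s.f.).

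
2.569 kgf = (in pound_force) 1 kgf = 9.80665 N, so 2.569 kgf = 2.569 * 9.80665 = 25.193284 N. 1 pound_force = 4.4482216 N, so 25.193284 N = 25.193284 / 4.4482216 = 5.6636755 pound_force ≈ 5.664 pound_force (4 s.f.). Final answer: 5.664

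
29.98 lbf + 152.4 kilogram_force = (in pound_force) 366. Check: 1 lbf = 4.4482216 N, so 29.98 lbf = 29.98 * 4.4482216 = 133.35768 N. 1 kilogram_force = 9.80665 N, so 152.4 kilogram_force = 152.4 * 9.80665 = 1494.5335 N. Sum: 133.35768 + 1494.5335 = 1627.8911 N. 1 pound_force = 4.4482216 N, so 1627.8911 N = 1627.8911 / 4.4482216 = 365.96449 pound_force ≈ 366 pound_force (4 s.f.).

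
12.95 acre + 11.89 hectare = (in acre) 42.33. Check: 1 acre = 4046.8564 m^2, so 12.95 acre = 12.95 * 4046.8564 = 52406.791 m^2. 1 hectare = 10000 m^2, so 11.89 hectare = 11.89 * 10000 = 118900 m^2. Sum: 52406.791 + 118900 = 171306.79 m^2. 1 acre = 4046.8564 m^2, so 171306.79 m^2 = 171306.79 / 4046.8564 = 42.33083 acre ≈ 42.33 acre (4 s.f.).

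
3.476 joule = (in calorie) 0.8308. Check: 3.476 joule = 3.476 J. 1 calorie = 4.184 J, so 3.476 J = 3.476 / 4.184 = 0.83078394 calorie ≈ 0.8308 calorie (4 s.f.).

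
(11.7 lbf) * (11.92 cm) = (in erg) 1 lbf = 4.4482216 N, so 11.7 lbf = 11.7 * 4.4482216 = 52.044193 N. 1 cm = 0.01 m, so 11.92 cm = 11.92 * 0.01 = 0.1192 m. Combine: 52.044193 N * 0.1192 m = 6.2036678 J. 1 erg = 1e-07 J, so 6.2036678 J = 6.2036678 / 1e-07 = 62036678 erg ≈ 6.204e+07 erg (4 s.f.). Final answer: 6.204e+07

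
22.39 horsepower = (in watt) 1 horsepower = 745.69987 W, so 22.39 horsepower = 22.39 * 745.69987 = 16696.22 W. 16696.22 W = 16696.22 watt ≈ 1.67e+04 watt (4 s.f.). Final answer: 1.67e+04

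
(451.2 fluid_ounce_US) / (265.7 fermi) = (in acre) 1.241e+07. Check: 1 fluid_ounce_US = 2.957353e-05 m^3, so 451.2 fluid_ounce_US = 451.2 * 2.957353e-05 = 0.013343577 m^3. 1 fermi = 1e-15 m, so 265.7 fermi = 265.7 * 1e-15 = 2.657e-13 m. Combine: 0.013343577 m^3 / 2.657e-13 m = 5.0220461e+10 m^2. 1 acre = 4046.8564 m^2, so 5.0220461e+10 m^2 = 5.0220461e+10 / 4046.8564 = 12409746 acre ≈ 1.241e+07 acre (4 s.f.).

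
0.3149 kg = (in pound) 0.6942. Check: 1 pound = 0.45359237 kg, so 0.3149 kg = 0.3149 / 0.45359237 = 0.69423566 pound ≈ 0.6942 pound (4 s.f.).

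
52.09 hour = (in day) 1 hour = 3600 s, so 52.09 hour = 52.09 * 3600 = 187524 s. 1 day = 86400 s, so 187524 s = 187524 / 86400 = 2.1704167 day ≈ 2.17 day (4 s.f.). Final answer: 2.17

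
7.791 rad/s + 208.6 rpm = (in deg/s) 1698. Check: 7.791 rad/s is already in rad/s. 1 rpm = 0.10471976 rad/s, so 208.6 rpm = 208.6 * 0.10471976 = 21.844541 rad/s. Sum: 7.791 + 21.844541 = 29.635541 rad/s. 1 deg/s = 0.017453293 rad/s, so 29.635541 rad/s = 29.635541 / 0.017453293 = 1697.9914 deg/s ≈ 1698 deg/s (4 s.f.).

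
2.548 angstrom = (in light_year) 2.693e-26. Check: 1 angstrom = 1e-10 m, so 2.548 angstrom = 2.548 * 1e-10 = 2.548e-10 m. 1 light_year = 9.4607305e+15 m, so 2.548e-10 m = 2.548e-10 / 9.4607305e+15 = 2.6932381e-26 light_year ≈ 2.693e-26 light_year (4 s.f.).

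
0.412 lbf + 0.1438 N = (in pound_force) 0.4443. Check: 1 lbf = 4.4482216 N, so 0.412 lbf = 0.412 * 4.4482216 = 1.8326673 N. 0.1438 N is already in N. Sum: 1.8326673 + 0.1438 = 1.9764673 N. 1 pound_force = 4.4482216 N, so 1.9764673 N = 1.9764673 / 4.4482216 = 0.44432753 pound_force ≈ 0.4443 pound_force (4 s.f.).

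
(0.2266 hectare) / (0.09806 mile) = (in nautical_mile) 0.007753. Check: 1 hectare = 10000 m^2, so 0.2266 hectare = 0.2266 * 10000 = 2266 m^2. 1 mile = 1609.344 m, so 0.09806 mile = 0.09806 * 1609.344 = 157.81227 m. Combine: 2266 m^2 / 157.81227 m = 14.358833 m. 1 nautical_mile = 1852 m, so 14.358833 m = 14.358833 / 1852 = 0.0077531493 nautical_mile ≈ 0.007753 nautical_mile (4 s.f.).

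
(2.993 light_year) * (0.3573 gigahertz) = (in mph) 2.263e+25. Check: 1 light_year = 9.4607305e+15 m, so 2.993 light_year = 2.993 * 9.4607305e+15 = 2.8315966e+16 m. 1 gigahertz = 1e+09 Hz, so 0.3573 gigahertz = 0.3573 * 1e+09 = 3.573e+08 Hz. Combine: 2.8315966e+16 m * 3.573e+08 Hz = 1.0117295e+25 m/s. 1 mph = 0.44704 m/s, so 1.0117295e+25 m/s = 1.0117295e+25 / 0.44704 = 2.2631744e+25 mph ≈ 2.263e+25 mph (4 s.f.).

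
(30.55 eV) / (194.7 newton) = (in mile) 1 eV = 1.6021766e-19 J, so 30.55 eV = 30.55 * 1.6021766e-19 = 4.8946496e-18 J. 194.7 newton = 194.7 N. Combine: 4.8946496e-18 J / 194.7 N = 2.5139443e-20 m. 1 mile = 1609.344 m, so 2.5139443e-20 m = 2.5139443e-20 / 1609.344 = 1.5620926e-23 mile ≈ 1.562e-23 mile (4 s.f.). Final answer: 1.562e-23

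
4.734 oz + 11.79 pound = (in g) 5482. Check: 1 oz = 0.028349523 kg, so 4.734 oz = 4.734 * 0.028349523 = 0.13420664 kg. 1 pound = 0.45359237 kg, so 11.79 pound = 11.79 * 0.45359237 = 5.347854 kg. Sum: 0.13420664 + 5.347854 = 5.4820607 kg. 1 g = 0.001 kg, so 5.4820607 kg = 5.4820607 / 0.001 = 5482.0607 g ≈ 5482 g (4 s.f.).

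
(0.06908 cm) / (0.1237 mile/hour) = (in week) 1 cm = 0.01 m, so 0.06908 cm = 0.06908 * 0.01 = 0.0006908 m. 1 mile/hour = 0.44704 m/s, so 0.1237 mile/hour = 0.1237 * 0.44704 = 0.055298848 m/s. Combine: 0.0006908 m / 0.055298848 m/s = 0.012492123 s. 1 week = 604800 s, so 0.012492123 s = 0.012492123 / 604800 = 2.0654965e-08 week ≈ 2.065e-08 week (4 s.f.). Final answer: 2.065e-08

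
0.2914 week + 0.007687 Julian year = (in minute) 1 week = 604800 s, so 0.2914 week = 0.2914 * 604800 = 176238.72 s. 1 Julian year = 31557600 s, so 0.007687 Julian year = 0.007687 * 31557600 = 242583.27 s. Sum: 176238.72 + 242583.27 = 418821.99 s. 1 minute = 60 s, so 418821.99 s = 418821.99 / 60 = 6980.3665 minute ≈ 6980 minute (4 s.f.). Final answer: 6980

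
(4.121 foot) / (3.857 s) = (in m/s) 1 foot = 0.3048 m, so 4.121 foot = 4.121 * 0.3048 = 1.2560808 m. 3.857 s is already in s. Combine: 1.2560808 m / 3.857 s = 0.32566264 m/s. Result: 0.32566264 m/s ≈ 0.3257 m/s (4 s.f.). Final answer: 0.3257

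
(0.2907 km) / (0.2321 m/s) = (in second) 1252. Check: 1 km = 1000 m, so 0.2907 km = 0.2907 * 1000 = 290.7 m. 0.2321 m/s is already in m/s. Combine: 290.7 m / 0.2321 m/s = 1252.4774 s. 1252.4774 s = 1252.4774 second ≈ 1252 second (4 s.f.).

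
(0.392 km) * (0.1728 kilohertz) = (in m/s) 6.774e+04. Check: 1 km = 1000 m, so 0.392 km = 0.392 * 1000 = 392 m. 1 kilohertz = 1000 Hz, so 0.1728 kilohertz = 0.1728 * 1000 = 172.8 Hz. Combine: 392 m * 172.8 Hz = 67737.6 m/s. Result: 67737.6 m/s ≈ 6.774e+04 m/s (4 s.f.).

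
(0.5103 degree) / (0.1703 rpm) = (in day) 5.78e-06. Check: 1 degree = 0.017453293 rad, so 0.5103 degree = 0.5103 * 0.017453293 = 0.0089064152 rad. 1 rpm = 0.10471976 rad/s, so 0.1703 rpm = 0.1703 * 0.10471976 = 0.017833774 rad/s. Combine: 0.0089064152 rad / 0.017833774 rad/s = 0.4994128 s. 1 day = 86400 s, so 0.4994128 s = 0.4994128 / 86400 = 5.7802408e-06 day ≈ 5.78e-06 day (4 s.f.).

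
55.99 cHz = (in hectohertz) 1 cHz = 0.01 Hz, so 55.99 cHz = 55.99 * 0.01 = 0.5599 Hz. 1 hectohertz = 100 Hz, so 0.5599 Hz = 0.5599 / 100 = 0.005599 hectohertz. Final answer: 0.005599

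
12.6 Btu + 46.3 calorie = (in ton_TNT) 1 Btu = 1055.0559 J, so 12.6 Btu = 12.6 * 1055.0559 = 13293.704 J. 1 calorie = 4.184 J, so 46.3 calorie = 46.3 * 4.184 = 193.7192 J. Sum: 13293.704 + 193.7192 = 13487.423 J. 1 ton_TNT = 4.184e+09 J, so 13487.423 J = 13487.423 / 4.184e+09 = 3.2235714e-06 ton_TNT ≈ 3.224e-06 ton_TNT (4 s.f.). Final answer: 3.224e-06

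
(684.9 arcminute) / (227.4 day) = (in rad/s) 1 arcminute = 0.00029088821 rad, so 684.9 arcminute = 684.9 * 0.00029088821 = 0.19922933 rad. 1 day = 86400 s, so 227.4 day = 227.4 * 86400 = 19647360 s. Combine: 0.19922933 rad / 19647360 s = 1.014026e-08 rad/s. Result: 1.014026e-08 rad/s ≈ 1.014e-08 rad/s (4 s.f.). Final answer: 1.014e-08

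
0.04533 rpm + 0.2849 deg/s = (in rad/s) 0.009719. Check: 1 rpm = 0.10471976 rad/s, so 0.04533 rpm = 0.04533 * 0.10471976 = 0.0047469465 rad/s. 1 deg/s = 0.017453293 rad/s, so 0.2849 deg/s = 0.2849 * 0.017453293 = 0.004972443 rad/s. Sum: 0.0047469465 + 0.004972443 = 0.0097193895 rad/s. Result: 0.0097193895 rad/s ≈ 0.009719 rad/s (4 s.f.).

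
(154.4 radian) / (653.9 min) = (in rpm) 0.03758. Check: 154.4 radian = 154.4 rad. 1 min = 60 s, so 653.9 min = 653.9 * 60 = 39234 s. Combine: 154.4 rad / 39234 s = 0.0039353622 rad/s. 1 rpm = 0.10471976 rad/s, so 0.0039353622 rad/s = 0.0039353622 / 0.10471976 = 0.037579941 rpm ≈ 0.03758 rpm (4 s.f.).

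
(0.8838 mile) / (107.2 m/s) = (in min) 1 mile = 1609.344 m, so 0.8838 mile = 0.8838 * 1609.344 = 1422.3382 m. 107.2 m/s is already in m/s. Combine: 1422.3382 m / 107.2 m/s = 13.26808 s. 1 min = 60 s, so 13.26808 s = 13.26808 / 60 = 0.22113467 min ≈ 0.2211 min (4 s.f.). Final answer: 0.2211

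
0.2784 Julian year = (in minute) 1 Julian year = 31557600 s, so 0.2784 Julian year = 0.2784 * 31557600 = 8785635.8 s. 1 minute = 60 s, so 8785635.8 s = 8785635.8 / 60 = 146427.26 minute ≈ 1.464e+05 minute (4 s.f.). Final answer: 1.464e+05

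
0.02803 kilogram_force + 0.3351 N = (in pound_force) 1 kilogram_force = 9.80665 N, so 0.02803 kilogram_force = 0.02803 * 9.80665 = 0.2748804 N. 0.3351 N is already in N. Sum: 0.2748804 + 0.3351 = 0.6099804 N. 1 pound_force = 4.4482216 N, so 0.6099804 N = 0.6099804 / 4.4482216 = 0.13712905 pound_force ≈ 0.1371 pound_force (4 s.f.). Final answer: 0.1371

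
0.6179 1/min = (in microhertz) 1 1/min = 0.016666667 Hz, so 0.6179 1/min = 0.6179 * 0.016666667 = 0.010298333 Hz. 1 microhertz = 1e-06 Hz, so 0.010298333 Hz = 0.010298333 / 1e-06 = 10298.333 microhertz ≈ 1.03e+04 microhertz (4 s.f.). Final answer: 1.03e+04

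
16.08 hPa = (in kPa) 1 hPa = 100 Pa, so 16.08 hPa = 16.08 * 100 = 1608 Pa. 1 kPa = 1000 Pa, so 1608 Pa = 1608 / 1000 = 1.608 kPa. Final answer: 1.608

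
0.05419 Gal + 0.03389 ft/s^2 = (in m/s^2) 1 Gal = 0.01 m/s^2, so 0.05419 Gal = 0.05419 * 0.01 = 0.0005419 m/s^2. 1 ft/s^2 = 0.3048 m/s^2, so 0.03389 ft/s^2 = 0.03389 * 0.3048 = 0.010329672 m/s^2. Sum: 0.0005419 + 0.010329672 = 0.010871572 m/s^2. Result: 0.010871572 m/s^2 ≈ 0.01087 m/s^2 (4 s.f.). Final answer: 0.01087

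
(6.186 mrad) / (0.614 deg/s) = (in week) 9.544e-07. Check: 1 mrad = 0.001 rad, so 6.186 mrad = 6.186 * 0.001 = 0.006186 rad. 1 deg/s = 0.017453293 rad/s, so 0.614 deg/s = 0.614 * 0.017453293 = 0.010716322 rad/s. Combine: 0.006186 rad / 0.010716322 rad/s = 0.57725031 s. 1 week = 604800 s, so 0.57725031 s = 0.57725031 / 604800 = 9.5444827e-07 week ≈ 9.544e-07 week (4 s.f.).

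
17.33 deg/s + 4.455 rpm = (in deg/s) 1 deg/s = 0.017453293 rad/s, so 17.33 deg/s = 17.33 * 0.017453293 = 0.30246556 rad/s. 1 rpm = 0.10471976 rad/s, so 4.455 rpm = 4.455 * 0.10471976 = 0.46652651 rad/s. Sum: 0.30246556 + 0.46652651 = 0.76899207 rad/s. 1 deg/s = 0.017453293 rad/s, so 0.76899207 rad/s = 0.76899207 / 0.017453293 = 44.06 deg/s. Final answer: 44.06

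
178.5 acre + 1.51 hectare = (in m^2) 7.375e+05. Check: 1 acre = 4046.8564 m^2, so 178.5 acre = 178.5 * 4046.8564 = 722363.87 m^2. 1 hectare = 10000 m^2, so 1.51 hectare = 1.51 * 10000 = 15100 m^2. Sum: 722363.87 + 15100 = 737463.87 m^2. Result: 737463.87 m^2 ≈ 7.375e+05 m^2 (4 s.f.).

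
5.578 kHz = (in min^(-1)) 1 kHz = 1000 Hz, so 5.578 kHz = 5.578 * 1000 = 5578 Hz. 1 min^(-1) = 0.016666667 Hz, so 5578 Hz = 5578 / 0.016666667 = 334680 min^(-1) ≈ 3.347e+05 min^(-1) (4 s.f.). Final answer: 3.347e+05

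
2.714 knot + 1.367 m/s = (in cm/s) 276.3. Check: 1 knot = 0.51444444 m/s, so 2.714 knot = 2.714 * 0.51444444 = 1.3962022 m/s. 1.367 m/s is already in m/s. Sum: 1.3962022 + 1.367 = 2.7632022 m/s. 1 cm/s = 0.01 m/s, so 2.7632022 m/s = 2.7632022 / 0.01 = 276.32022 cm/s ≈ 276.3 cm/s (4 s.f.).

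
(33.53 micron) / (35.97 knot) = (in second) 1.812e-06. Check: 1 micron = 1e-06 m, so 33.53 micron = 33.53 * 1e-06 = 3.353e-05 m. 1 knot = 0.51444444 m/s, so 35.97 knot = 35.97 * 0.51444444 = 18.504567 m/s. Combine: 3.353e-05 m / 18.504567 m/s = 1.8119851e-06 s. 1.8119851e-06 s = 1.8119851e-06 second ≈ 1.812e-06 second (4 s.f.).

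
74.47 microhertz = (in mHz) 0.07447. Check: 1 microhertz = 1e-06 Hz, so 74.47 microhertz = 74.47 * 1e-06 = 7.447e-05 Hz. 1 mHz = 0.001 Hz, so 7.447e-05 Hz = 7.447e-05 / 0.001 = 0.07447 mHz.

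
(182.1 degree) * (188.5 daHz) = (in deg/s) 3.433e+05. Check: 1 degree = 0.017453293 rad, so 182.1 degree = 182.1 * 0.017453293 = 3.1782446 rad. 1 daHz = 10 Hz, so 188.5 daHz = 188.5 * 10 = 1885 Hz. Combine: 3.1782446 rad * 1885 Hz = 5990.991 rad/s. 1 deg/s = 0.017453293 rad/s, so 5990.991 rad/s = 5990.991 / 0.017453293 = 343258.5 deg/s ≈ 3.433e+05 deg/s (4 s.f.).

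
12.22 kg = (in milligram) 1.222e+07. Check: 1 milligram = 1e-06 kg, so 12.22 kg = 12.22 / 1e-06 = 12220000 milligram ≈ 1.222e+07 milligram (4 s.f.).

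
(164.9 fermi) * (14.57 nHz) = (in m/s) 2.403e-21. Check: 1 fermi = 1e-15 m, so 164.9 fermi = 164.9 * 1e-15 = 1.649e-13 m. 1 nHz = 1e-09 Hz, so 14.57 nHz = 14.57 * 1e-09 = 1.457e-08 Hz. Combine: 1.649e-13 m * 1.457e-08 Hz = 2.402593e-21 m/s. Result: 2.402593e-21 m/s ≈ 2.403e-21 m/s (4 s.f.).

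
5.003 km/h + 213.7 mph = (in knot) 1 km/h = 0.27777778 m/s, so 5.003 km/h = 5.003 * 0.27777778 = 1.3897222 m/s. 1 mph = 0.44704 m/s, so 213.7 mph = 213.7 * 0.44704 = 95.532448 m/s. Sum: 1.3897222 + 95.532448 = 96.92217 m/s. 1 knot = 0.51444444 m/s, so 96.92217 m/s = 96.92217 / 0.51444444 = 188.40163 knot ≈ 188.4 knot (4 s.f.). Final answer: 188.4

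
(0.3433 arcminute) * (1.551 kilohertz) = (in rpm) 1 arcminute = 0.00029088821 rad, so 0.3433 arcminute = 0.3433 * 0.00029088821 = 9.9861922e-05 rad. 1 kilohertz = 1000 Hz, so 1.551 kilohertz = 1.551 * 1000 = 1551 Hz. Combine: 9.9861922e-05 rad * 1551 Hz = 0.15488584 rad/s. 1 rpm = 0.10471976 rad/s, so 0.15488584 rad/s = 0.15488584 / 0.10471976 = 1.4790508 rpm ≈ 1.479 rpm (4 s.f.). Final answer: 1.479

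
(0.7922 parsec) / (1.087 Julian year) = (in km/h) 1 parsec = 3.0856776e+16 m, so 0.7922 parsec = 0.7922 * 3.0856776e+16 = 2.4444738e+16 m. 1 Julian year = 31557600 s, so 1.087 Julian year = 1.087 * 31557600 = 34303111 s. Combine: 2.4444738e+16 m / 34303111 s = 7.1260993e+08 m/s. 1 km/h = 0.27777778 m/s, so 7.1260993e+08 m/s = 7.1260993e+08 / 0.27777778 = 2.5653958e+09 km/h ≈ 2.565e+09 km/h (4 s.f.). Final answer: 2.565e+09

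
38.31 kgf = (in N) 1 kgf = 9.80665 N, so 38.31 kgf = 38.31 * 9.80665 = 375.69276 N. Result: 375.69276 N ≈ 375.7 N (4 s.f.). Final answer: 375.7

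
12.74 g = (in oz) 1 g = 0.001 kg, so 12.74 g = 12.74 * 0.001 = 0.01274 kg. 1 oz = 0.028349523 kg, so 0.01274 kg = 0.01274 / 0.028349523 = 0.44939028 oz ≈ 0.4494 oz (4 s.f.). Final answer: 0.4494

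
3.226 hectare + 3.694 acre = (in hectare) 4.721. Check: 1 hectare = 10000 m^2, so 3.226 hectare = 3.226 * 10000 = 32260 m^2. 1 acre = 4046.8564 m^2, so 3.694 acre = 3.694 * 4046.8564 = 14949.088 m^2. Sum: 32260 + 14949.088 = 47209.088 m^2. 1 hectare = 10000 m^2, so 47209.088 m^2 = 47209.088 / 10000 = 4.7209088 hectare ≈ 4.721 hectare (4 s.f.).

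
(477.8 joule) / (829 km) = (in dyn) 477.8 joule = 477.8 J. 1 km = 1000 m, so 829 km = 829 * 1000 = 829000 m. Combine: 477.8 J / 829000 m = 0.00057635706 N. 1 dyn = 1e-05 N, so 0.00057635706 N = 0.00057635706 / 1e-05 = 57.635706 dyn ≈ 57.64 dyn (4 s.f.). Final answer: 57.64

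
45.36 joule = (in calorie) 45.36 joule = 45.36 J. 1 calorie = 4.184 J, so 45.36 J = 45.36 / 4.184 = 10.8413 calorie ≈ 10.84 calorie (4 s.f.). Final answer: 10.84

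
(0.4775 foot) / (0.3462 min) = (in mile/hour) 1 foot = 0.3048 m, so 0.4775 foot = 0.4775 * 0.3048 = 0.145542 m. 1 min = 60 s, so 0.3462 min = 0.3462 * 60 = 20.772 s. Combine: 0.145542 m / 20.772 s = 0.0070066436 m/s. 1 mile/hour = 0.44704 m/s, so 0.0070066436 m/s = 0.0070066436 / 0.44704 = 0.015673415 mile/hour ≈ 0.01567 mile/hour (4 s.f.). Final answer: 0.01567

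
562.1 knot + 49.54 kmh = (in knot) 1 knot = 0.51444444 m/s, so 562.1 knot = 562.1 * 0.51444444 = 289.16922 m/s. 1 kmh = 0.27777778 m/s, so 49.54 kmh = 49.54 * 0.27777778 = 13.761111 m/s. Sum: 289.16922 + 13.761111 = 302.93033 m/s. 1 knot = 0.51444444 m/s, so 302.93033 m/s = 302.93033 / 0.51444444 = 588.84946 knot ≈ 588.8 knot (4 s.f.). Final answer: 588.8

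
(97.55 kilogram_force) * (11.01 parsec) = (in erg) 3.25e+27. Check: 1 kilogram_force = 9.80665 N, so 97.55 kilogram_force = 97.55 * 9.80665 = 956.63871 N. 1 parsec = 3.0856776e+16 m, so 11.01 parsec = 11.01 * 3.0856776e+16 = 3.397331e+17 m. Combine: 956.63871 N * 3.397331e+17 m = 3.2500184e+20 J. 1 erg = 1e-07 J, so 3.2500184e+20 J = 3.2500184e+20 / 1e-07 = 3.2500184e+27 erg ≈ 3.25e+27 erg (4 s.f.).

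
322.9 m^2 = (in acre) 0.07979. Check: 1 acre = 4046.8564 m^2, so 322.9 m^2 = 322.9 / 4046.8564 = 0.079790328 acre ≈ 0.07979 acre (4 s.f.).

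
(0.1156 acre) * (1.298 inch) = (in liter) 1 acre = 4046.8564 m^2, so 0.1156 acre = 0.1156 * 4046.8564 = 467.8166 m^2. 1 inch = 0.0254 m, so 1.298 inch = 1.298 * 0.0254 = 0.0329692 m. Combine: 467.8166 m^2 * 0.0329692 m = 15.423539 m^3. 1 liter = 0.001 m^3, so 15.423539 m^3 = 15.423539 / 0.001 = 15423.539 liter ≈ 1.542e+04 liter (4 s.f.). Final answer: 1.542e+04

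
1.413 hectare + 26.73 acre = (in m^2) 1 hectare = 10000 m^2, so 1.413 hectare = 1.413 * 10000 = 14130 m^2. 1 acre = 4046.8564 m^2, so 26.73 acre = 26.73 * 4046.8564 = 108172.47 m^2. Sum: 14130 + 108172.47 = 122302.47 m^2. Result: 122302.47 m^2 ≈ 1.223e+05 m^2 (4 s.f.). Final answer: 1.223e+05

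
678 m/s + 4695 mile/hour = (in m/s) 2777. Check: 678 m/s is already in m/s. 1 mile/hour = 0.44704 m/s, so 4695 mile/hour = 4695 * 0.44704 = 2098.8528 m/s. Sum: 678 + 2098.8528 = 2776.8528 m/s. Result: 2776.8528 m/s ≈ 2777 m/s (4 s.f.).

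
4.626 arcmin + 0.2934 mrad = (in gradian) 0.1043. Check: 1 arcmin = 0.00029088821 rad, so 4.626 arcmin = 4.626 * 0.00029088821 = 0.0013456489 rad. 1 mrad = 0.001 rad, so 0.2934 mrad = 0.2934 * 0.001 = 0.0002934 rad. Sum: 0.0013456489 + 0.0002934 = 0.0016390489 rad. 1 gradian = 0.015707963 rad, so 0.0016390489 rad = 0.0016390489 / 0.015707963 = 0.10434509 gradian ≈ 0.1043 gradian (4 s.f.).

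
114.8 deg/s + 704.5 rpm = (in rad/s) 1 deg/s = 0.017453293 rad/s, so 114.8 deg/s = 114.8 * 0.017453293 = 2.003638 rad/s. 1 rpm = 0.10471976 rad/s, so 704.5 rpm = 704.5 * 0.10471976 = 73.775067 rad/s. Sum: 2.003638 + 73.775067 = 75.778705 rad/s. Result: 75.778705 rad/s ≈ 75.78 rad/s (4 s.f.). Final answer: 75.78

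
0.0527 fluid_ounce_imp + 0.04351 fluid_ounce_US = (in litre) 1 fluid_ounce_imp = 2.8413063e-05 m^3, so 0.0527 fluid_ounce_imp = 0.0527 * 2.8413063e-05 = 1.4973684e-06 m^3. 1 fluid_ounce_US = 2.957353e-05 m^3, so 0.04351 fluid_ounce_US = 0.04351 * 2.957353e-05 = 1.2867443e-06 m^3. Sum: 1.4973684e-06 + 1.2867443e-06 = 2.7841127e-06 m^3. 1 litre = 0.001 m^3, so 2.7841127e-06 m^3 = 2.7841127e-06 / 0.001 = 0.0027841127 litre ≈ 0.002784 litre (4 s.f.). Final answer: 0.002784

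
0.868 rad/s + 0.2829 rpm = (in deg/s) 51.43. Check: 0.868 rad/s is already in rad/s. 1 rpm = 0.10471976 rad/s, so 0.2829 rpm = 0.2829 * 0.10471976 = 0.029625219 rad/s. Sum: 0.868 + 0.029625219 = 0.89762522 rad/s. 1 deg/s = 0.017453293 rad/s, so 0.89762522 rad/s = 0.89762522 / 0.017453293 = 51.430137 deg/s ≈ 51.43 deg/s (4 s.f.).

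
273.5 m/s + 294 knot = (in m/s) 273.5 m/s is already in m/s. 1 knot = 0.51444444 m/s, so 294 knot = 294 * 0.51444444 = 151.24667 m/s. Sum: 273.5 + 151.24667 = 424.74667 m/s. Result: 424.74667 m/s ≈ 424.7 m/s (4 s.f.). Final answer: 424.7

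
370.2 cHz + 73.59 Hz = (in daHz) 7.729. Check: 1 cHz = 0.01 Hz, so 370.2 cHz = 370.2 * 0.01 = 3.702 Hz. 73.59 Hz is already in Hz. Sum: 3.702 + 73.59 = 77.292 Hz. 1 daHz = 10 Hz, so 77.292 Hz = 77.292 / 10 = 7.7292 daHz ≈ 7.729 daHz (4 s.f.).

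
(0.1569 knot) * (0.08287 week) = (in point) 1 knot = 0.51444444 m/s, so 0.1569 knot = 0.1569 * 0.51444444 = 0.080716333 m/s. 1 week = 604800 s, so 0.08287 week = 0.08287 * 604800 = 50119.776 s. Combine: 0.080716333 m/s * 50119.776 s = 4045.4845 m. 1 point = 0.00035277778 m, so 4045.4845 m = 4045.4845 / 0.00035277778 = 11467515 point ≈ 1.147e+07 point (4 s.f.). Final answer: 1.147e+07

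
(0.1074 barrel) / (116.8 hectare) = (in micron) 1 barrel = 0.15898729 m^3, so 0.1074 barrel = 0.1074 * 0.15898729 = 0.017075235 m^3. 1 hectare = 10000 m^2, so 116.8 hectare = 116.8 * 10000 = 1168000 m^2. Combine: 0.017075235 m^3 / 1168000 m^2 = 1.4619208e-08 m. 1 micron = 1e-06 m, so 1.4619208e-08 m = 1.4619208e-08 / 1e-06 = 0.014619208 micron ≈ 0.01462 micron (4 s.f.). Final answer: 0.01462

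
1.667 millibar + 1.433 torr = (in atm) 1 millibar = 100 Pa, so 1.667 millibar = 1.667 * 100 = 166.7 Pa. 1 torr = 133.32237 Pa, so 1.433 torr = 1.433 * 133.32237 = 191.05095 Pa. Sum: 166.7 + 191.05095 = 357.75095 Pa. 1 atm = 101325 Pa, so 357.75095 Pa = 357.75095 / 101325 = 0.0035307274 atm ≈ 0.003531 atm (4 s.f.). Final answer: 0.003531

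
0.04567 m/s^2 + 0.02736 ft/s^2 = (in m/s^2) 0.05401. Check: 0.04567 m/s^2 is already in m/s^2. 1 ft/s^2 = 0.3048 m/s^2, so 0.02736 ft/s^2 = 0.02736 * 0.3048 = 0.008339328 m/s^2. Sum: 0.04567 + 0.008339328 = 0.054009328 m/s^2. Result: 0.054009328 m/s^2 ≈ 0.05401 m/s^2 (4 s.f.).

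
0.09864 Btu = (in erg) 1.041e+09. Check: 1 Btu = 1055.0559 J, so 0.09864 Btu = 0.09864 * 1055.0559 = 104.07071 J. 1 erg = 1e-07 J, so 104.07071 J = 104.07071 / 1e-07 = 1.0407071e+09 erg ≈ 1.041e+09 erg (4 s.f.).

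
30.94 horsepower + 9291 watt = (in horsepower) 43.4. Check: 1 horsepower = 745.69987 W, so 30.94 horsepower = 30.94 * 745.69987 = 23071.954 W. 9291 watt = 9291 W. Sum: 23071.954 + 9291 = 32362.954 W. 1 horsepower = 745.69987 W, so 32362.954 W = 32362.954 / 745.69987 = 43.399436 horsepower ≈ 43.4 horsepower (4 s.f.).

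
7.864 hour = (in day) 1 hour = 3600 s, so 7.864 hour = 7.864 * 3600 = 28310.4 s. 1 day = 86400 s, so 28310.4 s = 28310.4 / 86400 = 0.32766667 day ≈ 0.3277 day (4 s.f.). Final answer: 0.3277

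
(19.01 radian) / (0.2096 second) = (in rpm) 19.01 radian = 19.01 rad. 0.2096 second = 0.2096 s. Combine: 19.01 rad / 0.2096 s = 90.696565 rad/s. 1 rpm = 0.10471976 rad/s, so 90.696565 rad/s = 90.696565 / 0.10471976 = 866.0884 rpm ≈ 866.1 rpm (4 s.f.). Final answer: 866.1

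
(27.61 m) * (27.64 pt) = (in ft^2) 27.61 m is already in m. 1 pt = 0.00035277778 m, so 27.64 pt = 27.64 * 0.00035277778 = 0.0097507778 m. Combine: 27.61 m * 0.0097507778 m = 0.26921897 m^2. 1 ft^2 = 0.09290304 m^2, so 0.26921897 m^2 = 0.26921897 / 0.09290304 = 2.8978489 ft^2 ≈ 2.898 ft^2 (4 s.f.). Final answer: 2.898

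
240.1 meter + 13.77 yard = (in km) 240.1 meter = 240.1 m. 1 yard = 0.9144 m, so 13.77 yard = 13.77 * 0.9144 = 12.591288 m. Sum: 240.1 + 12.591288 = 252.69129 m. 1 km = 1000 m, so 252.69129 m = 252.69129 / 1000 = 0.25269129 km ≈ 0.2527 km (4 s.f.). Final answer: 0.2527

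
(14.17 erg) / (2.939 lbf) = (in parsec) 3.513e-24. Check: 1 erg = 1e-07 J, so 14.17 erg = 14.17 * 1e-07 = 1.417e-06 J. 1 lbf = 4.4482216 N, so 2.939 lbf = 2.939 * 4.4482216 = 13.073323 N. Combine: 1.417e-06 J / 13.073323 N = 1.0838866e-07 m. 1 parsec = 3.0856776e+16 m, so 1.0838866e-07 m = 1.0838866e-07 / 3.0856776e+16 = 3.5126373e-24 parsec ≈ 3.513e-24 parsec (4 s.f.).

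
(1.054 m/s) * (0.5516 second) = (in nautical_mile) 1.054 m/s is already in m/s. 0.5516 second = 0.5516 s. Combine: 1.054 m/s * 0.5516 s = 0.5813864 m. 1 nautical_mile = 1852 m, so 0.5813864 m = 0.5813864 / 1852 = 0.00031392354 nautical_mile ≈ 0.0003139 nautical_mile (4 s.f.). Final answer: 0.0003139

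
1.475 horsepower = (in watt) 1 horsepower = 745.69987 W, so 1.475 horsepower = 1.475 * 745.69987 = 1099.9073 W. 1099.9073 W = 1099.9073 watt ≈ 1100 watt (4 s.f.). Final answer: 1100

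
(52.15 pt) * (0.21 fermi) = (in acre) 1 pt = 0.00035277778 m, so 52.15 pt = 52.15 * 0.00035277778 = 0.018397361 m. 1 fermi = 1e-15 m, so 0.21 fermi = 0.21 * 1e-15 = 2.1e-16 m. Combine: 0.018397361 m * 2.1e-16 m = 3.8634458e-18 m^2. 1 acre = 4046.8564 m^2, so 3.8634458e-18 m^2 = 3.8634458e-18 / 4046.8564 = 9.5467826e-22 acre ≈ 9.547e-22 acre (4 s.f.). Final answer: 9.547e-22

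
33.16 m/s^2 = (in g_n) 1 g_n = 9.80665 m/s^2, so 33.16 m/s^2 = 33.16 / 9.80665 = 3.381379 g_n ≈ 3.381 g_n (4 s.f.). Final answer: 3.381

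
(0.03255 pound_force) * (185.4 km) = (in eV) 1.675e+23. Check: 1 pound_force = 4.4482216 N, so 0.03255 pound_force = 0.03255 * 4.4482216 = 0.14478961 N. 1 km = 1000 m, so 185.4 km = 185.4 * 1000 = 185400 m. Combine: 0.14478961 N * 185400 m = 26843.994 J. 1 eV = 1.6021766e-19 J, so 26843.994 J = 26843.994 / 1.6021766e-19 = 1.6754703e+23 eV ≈ 1.675e+23 eV (4 s.f.).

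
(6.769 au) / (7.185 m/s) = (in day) 1 au = 1.4959787e+11 m, so 6.769 au = 6.769 * 1.4959787e+11 = 1.012628e+12 m. 7.185 m/s is already in m/s. Combine: 1.012628e+12 m / 7.185 m/s = 1.4093639e+11 s. 1 day = 86400 s, so 1.4093639e+11 s = 1.4093639e+11 / 86400 = 1631208.3 day ≈ 1.631e+06 day (4 s.f.). Final answer: 1.631e+06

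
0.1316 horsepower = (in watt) 98.13. Check: 1 horsepower = 745.69987 W, so 0.1316 horsepower = 0.1316 * 745.69987 = 98.134103 W. 98.134103 W = 98.134103 watt ≈ 98.13 watt (4 s.f.).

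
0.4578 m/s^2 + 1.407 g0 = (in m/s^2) 14.26. Check: 0.4578 m/s^2 is already in m/s^2. 1 g0 = 9.80665 m/s^2, so 1.407 g0 = 1.407 * 9.80665 = 13.797957 m/s^2. Sum: 0.4578 + 13.797957 = 14.255757 m/s^2. Result: 14.255757 m/s^2 ≈ 14.26 m/s^2 (4 s.f.).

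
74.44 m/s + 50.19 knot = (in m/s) 100.3. Check: 74.44 m/s is already in m/s. 1 knot = 0.51444444 m/s, so 50.19 knot = 50.19 * 0.51444444 = 25.819967 m/s. Sum: 74.44 + 25.819967 = 100.25997 m/s. Result: 100.25997 m/s ≈ 100.3 m/s (4 s.f.).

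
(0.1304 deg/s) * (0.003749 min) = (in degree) 1 deg/s = 0.017453293 rad/s, so 0.1304 deg/s = 0.1304 * 0.017453293 = 0.0022759093 rad/s. 1 min = 60 s, so 0.003749 min = 0.003749 * 60 = 0.22494 s. Combine: 0.0022759093 rad/s * 0.22494 s = 0.00051194305 rad. 1 degree = 0.017453293 rad, so 0.00051194305 rad = 0.00051194305 / 0.017453293 = 0.029332176 degree ≈ 0.02933 degree (4 s.f.). Final answer: 0.02933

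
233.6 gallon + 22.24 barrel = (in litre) 4420. Check: 1 gallon = 0.0037854118 m^3, so 233.6 gallon = 233.6 * 0.0037854118 = 0.88427219 m^3. 1 barrel = 0.15898729 m^3, so 22.24 barrel = 22.24 * 0.15898729 = 3.5358774 m^3. Sum: 0.88427219 + 3.5358774 = 4.4201496 m^3. 1 litre = 0.001 m^3, so 4.4201496 m^3 = 4.4201496 / 0.001 = 4420.1496 litre ≈ 4420 litre (4 s.f.).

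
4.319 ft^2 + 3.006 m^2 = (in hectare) 1 ft^2 = 0.09290304 m^2, so 4.319 ft^2 = 4.319 * 0.09290304 = 0.40124823 m^2. 3.006 m^2 is already in m^2. Sum: 0.40124823 + 3.006 = 3.4072482 m^2. 1 hectare = 10000 m^2, so 3.4072482 m^2 = 3.4072482 / 10000 = 0.00034072482 hectare ≈ 0.0003407 hectare (4 s.f.). Final answer: 0.0003407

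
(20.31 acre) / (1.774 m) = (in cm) 1 acre = 4046.8564 m^2, so 20.31 acre = 20.31 * 4046.8564 = 82191.654 m^2. 1.774 m is already in m. Combine: 82191.654 m^2 / 1.774 m = 46331.259 m. 1 cm = 0.01 m, so 46331.259 m = 46331.259 / 0.01 = 4633125.9 cm ≈ 4.633e+06 cm (4 s.f.). Final answer: 4.633e+06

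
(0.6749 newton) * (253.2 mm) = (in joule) 0.6749 newton = 0.6749 N. 1 mm = 0.001 m, so 253.2 mm = 253.2 * 0.001 = 0.2532 m. Combine: 0.6749 N * 0.2532 m = 0.17088468 J. 0.17088468 J = 0.17088468 joule ≈ 0.1709 joule (4 s.f.). Final answer: 0.1709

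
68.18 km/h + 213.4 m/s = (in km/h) 836.4. Check: 1 km/h = 0.27777778 m/s, so 68.18 km/h = 68.18 * 0.27777778 = 18.938889 m/s. 213.4 m/s is already in m/s. Sum: 18.938889 + 213.4 = 232.33889 m/s. 1 km/h = 0.27777778 m/s, so 232.33889 m/s = 232.33889 / 0.27777778 = 836.42 km/h ≈ 836.4 km/h (4 s.f.).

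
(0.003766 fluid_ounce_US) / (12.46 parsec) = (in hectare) 1 fluid_ounce_US = 2.957353e-05 m^3, so 0.003766 fluid_ounce_US = 0.003766 * 2.957353e-05 = 1.1137391e-07 m^3. 1 parsec = 3.0856776e+16 m, so 12.46 parsec = 12.46 * 3.0856776e+16 = 3.8447543e+17 m. Combine: 1.1137391e-07 m^3 / 3.8447543e+17 m = 2.8967758e-25 m^2. 1 hectare = 10000 m^2, so 2.8967758e-25 m^2 = 2.8967758e-25 / 10000 = 2.8967758e-29 hectare ≈ 2.897e-29 hectare (4 s.f.). Final answer: 2.897e-29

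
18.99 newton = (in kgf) 18.99 newton = 18.99 N. 1 kgf = 9.80665 N, so 18.99 N = 18.99 / 9.80665 = 1.9364411 kgf ≈ 1.936 kgf (4 s.f.). Final answer: 1.936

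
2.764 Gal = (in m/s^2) 1 Gal = 0.01 m/s^2, so 2.764 Gal = 2.764 * 0.01 = 0.02764 m/s^2. Result: 0.02764 m/s^2. Final answer: 0.02764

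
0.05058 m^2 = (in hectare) 1 hectare = 10000 m^2, so 0.05058 m^2 = 0.05058 / 10000 = 5.058e-06 hectare. Final answer: 5.058e-06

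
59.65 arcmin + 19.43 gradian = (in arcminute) 1109. Check: 1 arcmin = 0.00029088821 rad, so 59.65 arcmin = 59.65 * 0.00029088821 = 0.017351482 rad. 1 gradian = 0.015707963 rad, so 19.43 gradian = 19.43 * 0.015707963 = 0.30520573 rad. Sum: 0.017351482 + 0.30520573 = 0.32255721 rad. 1 arcminute = 0.00029088821 rad, so 0.32255721 rad = 0.32255721 / 0.00029088821 = 1108.87 arcminute ≈ 1109 arcminute (4 s.f.).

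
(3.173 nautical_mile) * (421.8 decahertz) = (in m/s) 2.479e+07. Check: 1 nautical_mile = 1852 m, so 3.173 nautical_mile = 3.173 * 1852 = 5876.396 m. 1 decahertz = 10 Hz, so 421.8 decahertz = 421.8 * 10 = 4218 Hz. Combine: 5876.396 m * 4218 Hz = 24786638 m/s. Result: 24786638 m/s ≈ 2.479e+07 m/s (4 s.f.).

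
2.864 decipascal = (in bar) 1 decipascal = 0.1 Pa, so 2.864 decipascal = 2.864 * 0.1 = 0.2864 Pa. 1 bar = 100000 Pa, so 0.2864 Pa = 0.2864 / 100000 = 2.864e-06 bar. Final answer: 2.864e-06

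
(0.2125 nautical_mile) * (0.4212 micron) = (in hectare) 1.658e-08. Check: 1 nautical_mile = 1852 m, so 0.2125 nautical_mile = 0.2125 * 1852 = 393.55 m. 1 micron = 1e-06 m, so 0.4212 micron = 0.4212 * 1e-06 = 4.212e-07 m. Combine: 393.55 m * 4.212e-07 m = 0.00016576326 m^2. 1 hectare = 10000 m^2, so 0.00016576326 m^2 = 0.00016576326 / 10000 = 1.6576326e-08 hectare ≈ 1.658e-08 hectare (4 s.f.).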